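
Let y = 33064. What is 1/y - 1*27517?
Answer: -909822087/33064 ≈ -27517.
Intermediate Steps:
1/y - 1*27517 = 1/33064 - 1*27517 = 1/33064 - 27517 = -909822087/33064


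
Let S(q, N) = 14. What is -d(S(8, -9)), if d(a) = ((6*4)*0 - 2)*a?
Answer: 28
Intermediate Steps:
d(a) = -2*a (d(a) = (24*0 - 2)*a = (0 - 2)*a = -2*a)
-d(S(8, -9)) = -(-2)*14 = -1*(-28) = 28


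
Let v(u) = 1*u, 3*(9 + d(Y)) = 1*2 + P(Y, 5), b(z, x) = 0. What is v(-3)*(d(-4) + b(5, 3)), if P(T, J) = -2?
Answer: 27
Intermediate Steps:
d(Y) = -9 (d(Y) = -9 + (1*2 - 2)/3 = -9 + (2 - 2)/3 = -9 + (1/3)*0 = -9 + 0 = -9)
v(u) = u
v(-3)*(d(-4) + b(5, 3)) = -3*(-9 + 0) = -3*(-9) = 27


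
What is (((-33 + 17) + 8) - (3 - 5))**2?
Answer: 36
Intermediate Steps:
(((-33 + 17) + 8) - (3 - 5))**2 = ((-16 + 8) - 1*(-2))**2 = (-8 + 2)**2 = (-6)**2 = 36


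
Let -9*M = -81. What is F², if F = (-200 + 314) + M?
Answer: 15129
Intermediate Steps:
M = 9 (M = -⅑*(-81) = 9)
F = 123 (F = (-200 + 314) + 9 = 114 + 9 = 123)
F² = 123² = 15129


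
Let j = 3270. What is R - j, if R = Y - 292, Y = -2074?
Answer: -5636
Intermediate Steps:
R = -2366 (R = -2074 - 292 = -2366)
R - j = -2366 - 1*3270 = -2366 - 3270 = -5636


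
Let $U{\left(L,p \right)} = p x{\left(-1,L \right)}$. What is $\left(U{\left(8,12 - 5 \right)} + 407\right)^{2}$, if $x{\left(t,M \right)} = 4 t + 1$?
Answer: $148996$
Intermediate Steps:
$x{\left(t,M \right)} = 1 + 4 t$
$U{\left(L,p \right)} = - 3 p$ ($U{\left(L,p \right)} = p \left(1 + 4 \left(-1\right)\right) = p \left(1 - 4\right) = p \left(-3\right) = - 3 p$)
$\left(U{\left(8,12 - 5 \right)} + 407\right)^{2} = \left(- 3 \left(12 - 5\right) + 407\right)^{2} = \left(\left(-3\right) 7 + 407\right)^{2} = \left(-21 + 407\right)^{2} = 386^{2} = 148996$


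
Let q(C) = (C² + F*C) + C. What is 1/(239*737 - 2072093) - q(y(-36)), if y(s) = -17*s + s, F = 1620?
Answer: -2399271638401/1895950 ≈ -1.2655e+6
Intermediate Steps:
y(s) = -16*s
q(C) = C² + 1621*C (q(C) = (C² + 1620*C) + C = C² + 1621*C)
1/(239*737 - 2072093) - q(y(-36)) = 1/(239*737 - 2072093) - (-16*(-36))*(1621 - 16*(-36)) = 1/(176143 - 2072093) - 576*(1621 + 576) = 1/(-1895950) - 576*2197 = -1/1895950 - 1*1265472 = -1/1895950 - 1265472 = -2399271638401/1895950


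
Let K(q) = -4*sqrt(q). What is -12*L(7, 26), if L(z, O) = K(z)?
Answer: 48*sqrt(7) ≈ 127.00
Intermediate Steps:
L(z, O) = -4*sqrt(z)
-12*L(7, 26) = -(-48)*sqrt(7) = 48*sqrt(7)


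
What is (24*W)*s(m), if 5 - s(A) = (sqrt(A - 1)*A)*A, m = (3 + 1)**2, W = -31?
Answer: -3720 + 190464*sqrt(15) ≈ 7.3394e+5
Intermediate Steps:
m = 16 (m = 4**2 = 16)
s(A) = 5 - A**2*sqrt(-1 + A) (s(A) = 5 - sqrt(A - 1)*A*A = 5 - sqrt(-1 + A)*A*A = 5 - A*sqrt(-1 + A)*A = 5 - A**2*sqrt(-1 + A))
(24*W)*s(m) = (24*(-31))*(5 - 1*16**2*sqrt(-1 + 16)) = -744*(5 - 1*256*sqrt(15)) = -744*(5 - 256*sqrt(15)) = -3720 + 190464*sqrt(15)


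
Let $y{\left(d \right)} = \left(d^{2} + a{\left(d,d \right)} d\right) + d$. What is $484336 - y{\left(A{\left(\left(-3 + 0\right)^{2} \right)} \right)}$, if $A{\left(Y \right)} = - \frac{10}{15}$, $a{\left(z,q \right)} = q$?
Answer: $\frac{4359022}{9} \approx 4.8434 \cdot 10^{5}$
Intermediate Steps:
$A{\left(Y \right)} = - \frac{2}{3}$ ($A{\left(Y \right)} = \left(-10\right) \frac{1}{15} = - \frac{2}{3}$)
$y{\left(d \right)} = d + 2 d^{2}$ ($y{\left(d \right)} = \left(d^{2} + d d\right) + d = \left(d^{2} + d^{2}\right) + d = 2 d^{2} + d = d + 2 d^{2}$)
$484336 - y{\left(A{\left(\left(-3 + 0\right)^{2} \right)} \right)} = 484336 - - \frac{2 \left(1 + 2 \left(- \frac{2}{3}\right)\right)}{3} = 484336 - - \frac{2 \left(1 - \frac{4}{3}\right)}{3} = 484336 - \left(- \frac{2}{3}\right) \left(- \frac{1}{3}\right) = 484336 - \frac{2}{9} = \frac{4359022}{9}$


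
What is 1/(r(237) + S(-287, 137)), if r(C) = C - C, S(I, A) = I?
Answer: -1/287 ≈ -0.0034843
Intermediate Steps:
r(C) = 0
1/(r(237) + S(-287, 137)) = 1/(0 - 287) = 1/(-287) = -1/287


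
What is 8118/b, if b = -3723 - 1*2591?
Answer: -9/7 ≈ -1.2857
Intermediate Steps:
b = -6314 (b = -3723 - 2591 = -6314)
8118/b = 8118/(-6314) = 8118*(-1/6314) = -9/7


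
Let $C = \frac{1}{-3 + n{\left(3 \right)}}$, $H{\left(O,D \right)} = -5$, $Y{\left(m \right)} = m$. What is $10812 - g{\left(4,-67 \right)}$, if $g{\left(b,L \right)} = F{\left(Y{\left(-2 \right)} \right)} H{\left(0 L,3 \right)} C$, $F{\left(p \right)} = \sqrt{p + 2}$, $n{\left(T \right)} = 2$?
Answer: $10812$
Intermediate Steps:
$F{\left(p \right)} = \sqrt{2 + p}$
$C = -1$ ($C = \frac{1}{-3 + 2} = \frac{1}{-1} = -1$)
$g{\left(b,L \right)} = 0$ ($g{\left(b,L \right)} = \sqrt{2 - 2} \left(-5\right) \left(-1\right) = \sqrt{0} \left(-5\right) \left(-1\right) = 0 \left(-5\right) \left(-1\right) = 0 \left(-1\right) = 0$)
$10812 - g{\left(4,-67 \right)} = 10812 - 0 = 10812 + 0 = 10812$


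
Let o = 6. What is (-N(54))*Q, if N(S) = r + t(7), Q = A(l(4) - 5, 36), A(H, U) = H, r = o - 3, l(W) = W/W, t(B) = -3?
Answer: 0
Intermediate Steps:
l(W) = 1
r = 3 (r = 6 - 3 = 3)
Q = -4 (Q = 1 - 5 = -4)
N(S) = 0 (N(S) = 3 - 3 = 0)
(-N(54))*Q = -1*0*(-4) = 0*(-4) = 0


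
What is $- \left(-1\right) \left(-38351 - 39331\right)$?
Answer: $-77682$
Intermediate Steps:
$- \left(-1\right) \left(-38351 - 39331\right) = - \left(-1\right) \left(-77682\right) = \left(-1\right) 77682 = -77682$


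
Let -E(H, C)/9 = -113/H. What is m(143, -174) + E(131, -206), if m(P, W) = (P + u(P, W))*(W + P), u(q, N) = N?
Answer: 126908/131 ≈ 968.76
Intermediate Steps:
E(H, C) = 1017/H (E(H, C) = -(-1017)/H = 1017/H)
m(P, W) = (P + W)**2 (m(P, W) = (P + W)*(W + P) = (P + W)*(P + W) = (P + W)**2)
m(143, -174) + E(131, -206) = (143**2 + (-174)**2 + 2*143*(-174)) + 1017/131 = (20449 + 30276 - 49764) + 1017*(1/131) = 961 + 1017/131 = 126908/131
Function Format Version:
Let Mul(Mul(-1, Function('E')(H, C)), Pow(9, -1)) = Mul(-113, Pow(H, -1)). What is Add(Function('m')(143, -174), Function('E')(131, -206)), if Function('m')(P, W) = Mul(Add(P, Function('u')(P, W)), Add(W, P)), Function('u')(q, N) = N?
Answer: Rational(126908, 131) ≈ 968.76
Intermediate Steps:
Function('E')(H, C) = Mul(1017, Pow(H, -1)) (Function('E')(H, C) = Mul(-9, Mul(-113, Pow(H, -1))) = Mul(1017, Pow(H, -1)))
Function('m')(P, W) = Pow(Add(P, W), 2) (Function('m')(P, W) = Mul(Add(P, W), Add(W, P)) = Mul(Add(P, W), Add(P, W)) = Pow(Add(P, W), 2))
Add(Function('m')(143, -174), Function('E')(131, -206)) = Add(Add(Pow(143, 2), Pow(-174, 2), Mul(2, 143, -174)), Mul(1017, Pow(131, -1))) = Add(Add(20449, 30276, -49764), Mul(1017, Rational(1, 131))) = Add(961, Rational(1017, 131)) = Rational(126908, 131)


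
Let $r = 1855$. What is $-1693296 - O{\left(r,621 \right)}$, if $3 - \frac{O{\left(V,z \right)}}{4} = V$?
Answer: $-1685888$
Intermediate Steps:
$O{\left(V,z \right)} = 12 - 4 V$
$-1693296 - O{\left(r,621 \right)} = -1693296 - \left(12 - 7420\right) = -1693296 - -7408 = -1693296 + 7408 = -1685888$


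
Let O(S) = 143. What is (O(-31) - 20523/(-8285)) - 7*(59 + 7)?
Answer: -2622392/8285 ≈ -316.52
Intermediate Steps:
(O(-31) - 20523/(-8285)) - 7*(59 + 7) = (143 - 20523/(-8285)) - 7*(59 + 7) = (143 - 20523*(-1/8285)) - 7*66 = (143 + 20523/8285) - 462 = 1205278/8285 - 462 = -2622392/8285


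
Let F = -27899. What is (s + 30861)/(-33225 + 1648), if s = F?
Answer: -2962/31577 ≈ -0.093802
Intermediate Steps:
s = -27899
(s + 30861)/(-33225 + 1648) = (-27899 + 30861)/(-33225 + 1648) = 2962/(-31577) = 2962*(-1/31577) = -2962/31577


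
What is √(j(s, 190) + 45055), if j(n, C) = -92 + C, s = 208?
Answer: 3*√5017 ≈ 212.49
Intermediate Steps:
√(j(s, 190) + 45055) = √((-92 + 190) + 45055) = √(98 + 45055) = √45153 = 3*√5017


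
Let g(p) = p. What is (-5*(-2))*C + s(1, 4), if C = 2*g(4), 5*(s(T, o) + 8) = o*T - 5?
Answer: 359/5 ≈ 71.800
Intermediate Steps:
s(T, o) = -9 + T*o/5 (s(T, o) = -8 + (o*T - 5)/5 = -8 + (T*o - 5)/5 = -8 + (-5 + T*o)/5 = -8 + (-1 + T*o/5) = -9 + T*o/5)
C = 8 (C = 2*4 = 8)
(-5*(-2))*C + s(1, 4) = -5*(-2)*8 + (-9 + (⅕)*1*4) = 10*8 + (-9 + ⅘) = 80 - 41/5 = 359/5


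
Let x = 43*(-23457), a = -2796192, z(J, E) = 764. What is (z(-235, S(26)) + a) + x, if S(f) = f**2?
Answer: -3804079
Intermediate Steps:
x = -1008651
(z(-235, S(26)) + a) + x = (764 - 2796192) - 1008651 = -2795428 - 1008651 = -3804079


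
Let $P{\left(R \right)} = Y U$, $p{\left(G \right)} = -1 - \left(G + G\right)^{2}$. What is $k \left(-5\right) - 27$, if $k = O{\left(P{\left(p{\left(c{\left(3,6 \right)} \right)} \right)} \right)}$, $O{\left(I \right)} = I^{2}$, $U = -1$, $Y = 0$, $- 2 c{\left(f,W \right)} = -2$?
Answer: $-27$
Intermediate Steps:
$c{\left(f,W \right)} = 1$ ($c{\left(f,W \right)} = \left(- \frac{1}{2}\right) \left(-2\right) = 1$)
$p{\left(G \right)} = -1 - 4 G^{2}$ ($p{\left(G \right)} = -1 - \left(2 G\right)^{2} = -1 - 4 G^{2}$)
$P{\left(R \right)} = 0$ ($P{\left(R \right)} = 0 \left(-1\right) = 0$)
$k = 0$ ($k = 0^{2} = 0$)
$k \left(-5\right) - 27 = 0 \left(-5\right) - 27 = 0 - 27 = -27$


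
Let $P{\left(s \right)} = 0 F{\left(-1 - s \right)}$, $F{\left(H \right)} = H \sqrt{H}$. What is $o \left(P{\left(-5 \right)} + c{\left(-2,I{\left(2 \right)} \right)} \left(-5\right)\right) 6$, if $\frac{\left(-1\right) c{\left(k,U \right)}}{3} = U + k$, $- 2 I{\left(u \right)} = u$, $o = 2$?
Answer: $-540$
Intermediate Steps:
$I{\left(u \right)} = - \frac{u}{2}$
$F{\left(H \right)} = H^{\frac{3}{2}}$
$c{\left(k,U \right)} = - 3 U - 3 k$ ($c{\left(k,U \right)} = - 3 \left(U + k\right) = - 3 U - 3 k$)
$P{\left(s \right)} = 0$ ($P{\left(s \right)} = 0 \left(-1 - s\right)^{\frac{3}{2}} = 0$)
$o \left(P{\left(-5 \right)} + c{\left(-2,I{\left(2 \right)} \right)} \left(-5\right)\right) 6 = 2 \left(0 + \left(- 3 \left(\left(- \frac{1}{2}\right) 2\right) - -6\right) \left(-5\right)\right) 6 = 2 \left(0 + \left(\left(-3\right) \left(-1\right) + 6\right) \left(-5\right)\right) 6 = 2 \left(0 + \left(3 + 6\right) \left(-5\right)\right) 6 = 2 \left(0 + 9 \left(-5\right)\right) 6 = 2 \left(0 - 45\right) 6 = 2 \left(-45\right) 6 = \left(-90\right) 6 = -540$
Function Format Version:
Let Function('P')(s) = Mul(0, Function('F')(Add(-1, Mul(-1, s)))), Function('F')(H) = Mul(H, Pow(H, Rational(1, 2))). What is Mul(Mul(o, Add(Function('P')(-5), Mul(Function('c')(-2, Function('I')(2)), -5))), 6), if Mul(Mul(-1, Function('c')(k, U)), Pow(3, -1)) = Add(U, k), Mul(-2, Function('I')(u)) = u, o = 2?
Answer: -540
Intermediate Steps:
Function('I')(u) = Mul(Rational(-1, 2), u)
Function('F')(H) = Pow(H, Rational(3, 2))
Function('c')(k, U) = Add(Mul(-3, U), Mul(-3, k)) (Function('c')(k, U) = Mul(-3, Add(U, k)) = Add(Mul(-3, U), Mul(-3, k)))
Function('P')(s) = 0 (Function('P')(s) = Mul(0, Pow(Add(-1, Mul(-1, s)), Rational(3, 2))) = 0)
Mul(Mul(o, Add(Function('P')(-5), Mul(Function('c')(-2, Function('I')(2)), -5))), 6) = Mul(Mul(2, Add(0, Mul(Add(Mul(-3, Mul(Rational(-1, 2), 2)), Mul(-3, -2)), -5))), 6) = Mul(Mul(2, Add(0, Mul(Add(Mul(-3, -1), 6), -5))), 6) = Mul(Mul(2, Add(0, Mul(Add(3, 6), -5))), 6) = Mul(Mul(2, Add(0, Mul(9, -5))), 6) = Mul(Mul(2, Add(0, -45)), 6) = Mul(Mul(2, -45), 6) = Mul(-90, 6) = -540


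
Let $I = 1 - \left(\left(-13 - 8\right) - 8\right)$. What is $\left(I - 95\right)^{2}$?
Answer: $4225$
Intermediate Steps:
$I = 30$ ($I = 1 - \left(-21 - 8\right) = 1 - -29 = 1 + 29 = 30$)
$\left(I - 95\right)^{2} = \left(30 - 95\right)^{2} = \left(-65\right)^{2} = 4225$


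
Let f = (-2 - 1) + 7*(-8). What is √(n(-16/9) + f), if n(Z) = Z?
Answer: I*√547/3 ≈ 7.796*I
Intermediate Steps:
f = -59 (f = -3 - 56 = -59)
√(n(-16/9) + f) = √(-16/9 - 59) = √(-547/9) = I*√547/3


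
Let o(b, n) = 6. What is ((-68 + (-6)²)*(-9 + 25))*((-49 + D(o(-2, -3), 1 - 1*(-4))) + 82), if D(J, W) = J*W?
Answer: -32256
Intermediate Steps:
((-68 + (-6)²)*(-9 + 25))*((-49 + D(o(-2, -3), 1 - 1*(-4))) + 82) = ((-68 + (-6)²)*(-9 + 25))*((-49 + 6*(1 - 1*(-4))) + 82) = ((-68 + 36)*16)*((-49 + 6*(1 + 4)) + 82) = (-32*16)*((-49 + 6*5) + 82) = -512*((-49 + 30) + 82) = -512*(-19 + 82) = -512*63 = -32256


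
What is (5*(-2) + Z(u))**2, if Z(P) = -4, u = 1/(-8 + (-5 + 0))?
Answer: 196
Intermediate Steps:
u = -1/13 (u = 1/(-8 - 5) = 1/(-13) = -1/13 ≈ -0.076923)
(5*(-2) + Z(u))**2 = (5*(-2) - 4)**2 = (-10 - 4)**2 = (-14)**2 = 196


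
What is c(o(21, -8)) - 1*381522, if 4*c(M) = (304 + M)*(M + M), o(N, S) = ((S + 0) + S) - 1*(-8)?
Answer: -382706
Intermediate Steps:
o(N, S) = 8 + 2*S (o(N, S) = (S + S) + 8 = 2*S + 8 = 8 + 2*S)
c(M) = M*(304 + M)/2 (c(M) = ((304 + M)*(M + M))/4 = ((304 + M)*(2*M))/4 = (2*M*(304 + M))/4 = M*(304 + M)/2)
c(o(21, -8)) - 1*381522 = (8 + 2*(-8))*(304 + (8 + 2*(-8)))/2 - 1*381522 = (8 - 16)*(304 + (8 - 16))/2 - 381522 = (½)*(-8)*(304 - 8) - 381522 = (½)*(-8)*296 - 381522 = -1184 - 381522 = -382706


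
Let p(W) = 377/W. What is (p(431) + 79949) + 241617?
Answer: 138595323/431 ≈ 3.2157e+5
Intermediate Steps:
(p(431) + 79949) + 241617 = (377/431 + 79949) + 241617 = 34458396/431 + 241617 = 138595323/431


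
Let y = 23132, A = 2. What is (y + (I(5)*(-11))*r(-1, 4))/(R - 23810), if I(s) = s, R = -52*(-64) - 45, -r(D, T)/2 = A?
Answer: -23352/20527 ≈ -1.1376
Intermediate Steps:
r(D, T) = -4 (r(D, T) = -2*2 = -4)
R = 3283 (R = 3328 - 45 = 3283)
(y + (I(5)*(-11))*r(-1, 4))/(R - 23810) = (23132 + (5*(-11))*(-4))/(3283 - 23810) = (23132 - 55*(-4))/(-20527) = (23132 + 220)*(-1/20527) = 23352*(-1/20527) = -23352/20527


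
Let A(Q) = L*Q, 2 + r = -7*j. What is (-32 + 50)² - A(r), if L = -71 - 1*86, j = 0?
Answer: 10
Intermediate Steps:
r = -2 (r = -2 - 7*0 = -2 + 0 = -2)
L = -157 (L = -71 - 86 = -157)
A(Q) = -157*Q
(-32 + 50)² - A(r) = (-32 + 50)² - (-157)*(-2) = 18² - 1*314 = 324 - 314 = 10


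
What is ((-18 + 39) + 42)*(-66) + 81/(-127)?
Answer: -528147/127 ≈ -4158.6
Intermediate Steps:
((-18 + 39) + 42)*(-66) + 81/(-127) = (21 + 42)*(-66) + 81*(-1/127) = 63*(-66) - 81/127 = -4158 - 81/127 = -528147/127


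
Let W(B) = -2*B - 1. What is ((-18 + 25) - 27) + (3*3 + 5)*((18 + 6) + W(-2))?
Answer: 358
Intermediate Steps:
W(B) = -1 - 2*B
((-18 + 25) - 27) + (3*3 + 5)*((18 + 6) + W(-2)) = ((-18 + 25) - 27) + (3*3 + 5)*((18 + 6) + (-1 - 2*(-2))) = (7 - 27) + (9 + 5)*(24 + (-1 + 4)) = -20 + 14*(24 + 3) = -20 + 14*27 = -20 + 378 = 358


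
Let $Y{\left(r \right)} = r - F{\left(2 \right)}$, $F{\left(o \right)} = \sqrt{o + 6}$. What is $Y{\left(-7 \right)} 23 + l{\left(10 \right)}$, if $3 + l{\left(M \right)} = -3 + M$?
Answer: $-157 - 46 \sqrt{2} \approx -222.05$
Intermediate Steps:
$l{\left(M \right)} = -6 + M$ ($l{\left(M \right)} = -3 + \left(-3 + M\right) = -6 + M$)
$F{\left(o \right)} = \sqrt{6 + o}$
$Y{\left(r \right)} = r - 2 \sqrt{2}$ ($Y{\left(r \right)} = r - \sqrt{6 + 2} = r - \sqrt{8} = r - 2 \sqrt{2}$)
$Y{\left(-7 \right)} 23 + l{\left(10 \right)} = \left(-7 - 2 \sqrt{2}\right) 23 + \left(-6 + 10\right) = \left(-161 - 46 \sqrt{2}\right) + 4 = -157 - 46 \sqrt{2}$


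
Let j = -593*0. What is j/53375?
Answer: 0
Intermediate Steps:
j = 0
j/53375 = 0/53375 = 0*(1/53375) = 0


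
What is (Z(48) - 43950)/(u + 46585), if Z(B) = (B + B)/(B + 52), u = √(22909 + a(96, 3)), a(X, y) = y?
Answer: -3412276714/3616898855 + 2929936*√358/18084494275 ≈ -0.94036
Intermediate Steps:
u = 8*√358 (u = √(22909 + 3) = √22912 = 8*√358 ≈ 151.37)
Z(B) = 2*B/(52 + B) (Z(B) = (2*B)/(52 + B) = 2*B/(52 + B))
(Z(48) - 43950)/(u + 46585) = (2*48/(52 + 48) - 43950)/(8*√358 + 46585) = (2*48/100 - 43950)/(46585 + 8*√358) = (2*48*(1/100) - 43950)/(46585 + 8*√358) = (24/25 - 43950)/(46585 + 8*√358) = -1098726/(25*(46585 + 8*√358))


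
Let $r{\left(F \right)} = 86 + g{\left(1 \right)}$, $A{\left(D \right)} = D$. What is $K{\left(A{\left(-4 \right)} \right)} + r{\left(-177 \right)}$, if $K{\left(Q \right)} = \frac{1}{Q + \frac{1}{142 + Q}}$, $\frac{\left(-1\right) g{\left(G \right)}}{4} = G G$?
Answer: $\frac{45044}{551} \approx 81.75$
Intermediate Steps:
$g{\left(G \right)} = - 4 G^{2}$ ($g{\left(G \right)} = - 4 G G = - 4 G^{2}$)
$r{\left(F \right)} = 82$ ($r{\left(F \right)} = 86 - 4 \cdot 1^{2} = 86 - 4 = 82$)
$K{\left(A{\left(-4 \right)} \right)} + r{\left(-177 \right)} = \frac{142 - 4}{1 + \left(-4\right)^{2} + 142 \left(-4\right)} + 82 = \frac{1}{1 + 16 - 568} \cdot 138 + 82 = \frac{1}{-551} \cdot 138 + 82 = \left(- \frac{1}{551}\right) 138 + 82 = - \frac{138}{551} + 82 = \frac{45044}{551}$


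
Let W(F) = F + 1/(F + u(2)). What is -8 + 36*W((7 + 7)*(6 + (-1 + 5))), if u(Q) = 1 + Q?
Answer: 719612/143 ≈ 5032.3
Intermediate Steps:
W(F) = F + 1/(3 + F) (W(F) = F + 1/(F + (1 + 2)) = F + 1/(F + 3) = F + 1/(3 + F))
-8 + 36*W((7 + 7)*(6 + (-1 + 5))) = -8 + 36*((1 + ((7 + 7)*(6 + (-1 + 5)))**2 + 3*((7 + 7)*(6 + (-1 + 5))))/(3 + (7 + 7)*(6 + (-1 + 5)))) = -8 + 36*((1 + (14*(6 + 4))**2 + 3*(14*(6 + 4)))/(3 + 14*(6 + 4))) = -8 + 36*((1 + (14*10)**2 + 3*(14*10))/(3 + 14*10)) = -8 + 36*((1 + 140**2 + 3*140)/(3 + 140)) = -8 + 36*((1 + 19600 + 420)/143) = -8 + 36*((1/143)*20021) = -8 + 36*(20021/143) = -8 + 720756/143 = 719612/143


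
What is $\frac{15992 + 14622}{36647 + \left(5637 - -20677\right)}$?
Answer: $\frac{30614}{62961} \approx 0.48624$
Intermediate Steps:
$\frac{15992 + 14622}{36647 + \left(5637 - -20677\right)} = \frac{30614}{36647 + \left(5637 + 20677\right)} = \frac{30614}{36647 + 26314} = \frac{30614}{62961}$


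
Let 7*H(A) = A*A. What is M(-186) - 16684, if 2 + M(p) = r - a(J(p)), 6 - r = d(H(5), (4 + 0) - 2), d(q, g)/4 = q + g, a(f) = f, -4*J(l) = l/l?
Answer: -467657/28 ≈ -16702.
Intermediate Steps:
J(l) = -¼ (J(l) = -l/(4*l) = -¼*1 = -¼)
H(A) = A²/7 (H(A) = (A*A)/7 = A²/7)
d(q, g) = 4*g + 4*q (d(q, g) = 4*(q + g) = 4*(g + q) = 4*g + 4*q)
r = -114/7 (r = 6 - (4*((4 + 0) - 2) + 4*((⅐)*5²)) = 6 - (4*(4 - 2) + 4*((⅐)*25)) = 6 - (4*2 + 4*(25/7)) = 6 - (8 + 100/7) = 6 - 1*156/7 = 6 - 156/7 = -114/7 ≈ -16.286)
M(p) = -505/28 (M(p) = -2 + (-114/7 - 1*(-¼)) = -2 + (-114/7 + ¼) = -2 - 449/28 = -505/28)
M(-186) - 16684 = -505/28 - 16684 = -467657/28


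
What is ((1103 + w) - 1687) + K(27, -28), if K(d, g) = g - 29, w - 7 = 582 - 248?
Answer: -300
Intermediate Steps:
w = 341 (w = 7 + (582 - 248) = 7 + 334 = 341)
K(d, g) = -29 + g
((1103 + w) - 1687) + K(27, -28) = ((1103 + 341) - 1687) + (-29 - 28) = (1444 - 1687) - 57 = -243 - 57 = -300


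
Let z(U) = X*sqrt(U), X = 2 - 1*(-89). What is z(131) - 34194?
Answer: -34194 + 91*sqrt(131) ≈ -33152.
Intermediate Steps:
X = 91 (X = 2 + 89 = 91)
z(U) = 91*sqrt(U)
z(131) - 34194 = 91*sqrt(131) - 34194 = -34194 + 91*sqrt(131)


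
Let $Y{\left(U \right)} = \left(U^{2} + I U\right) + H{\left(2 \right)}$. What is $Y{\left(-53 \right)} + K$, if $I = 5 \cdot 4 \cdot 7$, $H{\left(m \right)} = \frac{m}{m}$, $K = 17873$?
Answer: $13263$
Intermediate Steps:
$H{\left(m \right)} = 1$
$I = 140$ ($I = 20 \cdot 7 = 140$)
$Y{\left(U \right)} = 1 + U^{2} + 140 U$ ($Y{\left(U \right)} = \left(U^{2} + 140 U\right) + 1 = 1 + U^{2} + 140 U$)
$Y{\left(-53 \right)} + K = \left(1 + \left(-53\right)^{2} + 140 \left(-53\right)\right) + 17873 = \left(1 + 2809 - 7420\right) + 17873 = -4610 + 17873 = 13263$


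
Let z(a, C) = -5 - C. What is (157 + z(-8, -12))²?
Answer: 26896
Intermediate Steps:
(157 + z(-8, -12))² = (157 + (-5 - 1*(-12)))² = (157 + (-5 + 12))² = (157 + 7)² = 164² = 26896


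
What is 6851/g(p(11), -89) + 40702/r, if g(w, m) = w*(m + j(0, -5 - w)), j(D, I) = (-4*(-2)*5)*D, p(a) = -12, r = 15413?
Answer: 149064199/16461084 ≈ 9.0556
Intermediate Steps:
j(D, I) = 40*D (j(D, I) = (8*5)*D = 40*D)
g(w, m) = m*w (g(w, m) = w*(m + 40*0) = w*(m + 0) = w*m = m*w)
6851/g(p(11), -89) + 40702/r = 6851/((-89*(-12))) + 40702/15413 = 6851/1068 + 40702*(1/15413) = 6851*(1/1068) + 40702/15413 = 6851/1068 + 40702/15413 = 149064199/16461084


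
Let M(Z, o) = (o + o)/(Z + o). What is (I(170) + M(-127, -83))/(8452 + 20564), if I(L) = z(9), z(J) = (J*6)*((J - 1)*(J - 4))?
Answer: 226883/3046680 ≈ 0.074469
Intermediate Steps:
z(J) = 6*J*(-1 + J)*(-4 + J) (z(J) = (6*J)*((-1 + J)*(-4 + J)) = 6*J*(-1 + J)*(-4 + J))
I(L) = 2160 (I(L) = 6*9*(4 + 9² - 5*9) = 6*9*(4 + 81 - 45) = 6*9*40 = 2160)
M(Z, o) = 2*o/(Z + o) (M(Z, o) = (2*o)/(Z + o) = 2*o/(Z + o))
(I(170) + M(-127, -83))/(8452 + 20564) = (2160 + 2*(-83)/(-127 - 83))/(8452 + 20564) = (2160 + 2*(-83)/(-210))/29016 = (2160 + 2*(-83)*(-1/210))*(1/29016) = (2160 + 83/105)*(1/29016) = (226883/105)*(1/29016) = 226883/3046680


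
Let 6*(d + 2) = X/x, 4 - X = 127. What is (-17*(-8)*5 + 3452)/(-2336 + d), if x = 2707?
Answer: -22370648/12657973 ≈ -1.7673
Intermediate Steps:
X = -123 (X = 4 - 1*127 = 4 - 127 = -123)
d = -10869/5414 (d = -2 + (-123/2707)/6 = -2 + (-123*1/2707)/6 = -2 + (⅙)*(-123/2707) = -2 - 41/5414 = -10869/5414 ≈ -2.0076)
(-17*(-8)*5 + 3452)/(-2336 + d) = (-17*(-8)*5 + 3452)/(-2336 - 10869/5414) = (136*5 + 3452)/(-12657973/5414) = (680 + 3452)*(-5414/12657973) = 4132*(-5414/12657973) = -22370648/12657973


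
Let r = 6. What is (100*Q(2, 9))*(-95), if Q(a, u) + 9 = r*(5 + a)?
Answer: -313500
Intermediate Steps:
Q(a, u) = 21 + 6*a (Q(a, u) = -9 + 6*(5 + a) = -9 + (30 + 6*a) = 21 + 6*a)
(100*Q(2, 9))*(-95) = (100*(21 + 6*2))*(-95) = (100*(21 + 12))*(-95) = (100*33)*(-95) = 3300*(-95) = -313500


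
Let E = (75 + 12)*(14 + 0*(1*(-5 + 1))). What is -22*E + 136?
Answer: -26660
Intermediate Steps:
E = 1218 (E = 87*(14 + 0*(1*(-4))) = 87*(14 + 0*(-4)) = 87*(14 + 0) = 87*14 = 1218)
-22*E + 136 = -22*1218 + 136 = -26796 + 136 = -26660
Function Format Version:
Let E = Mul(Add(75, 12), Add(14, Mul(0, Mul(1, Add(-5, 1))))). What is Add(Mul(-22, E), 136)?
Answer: -26660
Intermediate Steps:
E = 1218 (E = Mul(87, Add(14, Mul(0, Mul(1, -4)))) = Mul(87, Add(14, Mul(0, -4))) = Mul(87, Add(14, 0)) = Mul(87, 14) = 1218)
Add(Mul(-22, E), 136) = Add(Mul(-22, 1218), 136) = Add(-26796, 136) = -26660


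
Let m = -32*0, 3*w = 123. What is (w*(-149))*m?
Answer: 0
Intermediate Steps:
w = 41 (w = (⅓)*123 = 41)
m = 0
(w*(-149))*m = (41*(-149))*0 = -6109*0 = 0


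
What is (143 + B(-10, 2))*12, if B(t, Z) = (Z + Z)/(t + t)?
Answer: 8568/5 ≈ 1713.6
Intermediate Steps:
B(t, Z) = Z/t (B(t, Z) = (2*Z)/((2*t)) = (2*Z)*(1/(2*t)) = Z/t)
(143 + B(-10, 2))*12 = (143 + 2/(-10))*12 = (143 + 2*(-⅒))*12 = (143 - ⅕)*12 = (714/5)*12 = 8568/5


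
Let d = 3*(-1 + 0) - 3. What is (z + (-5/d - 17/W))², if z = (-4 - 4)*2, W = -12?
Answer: 3025/16 ≈ 189.06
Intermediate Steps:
d = -6 (d = 3*(-1) - 3 = -3 - 3 = -6)
z = -16 (z = -8*2 = -16)
(z + (-5/d - 17/W))² = (-16 + (-5/(-6) - 17/(-12)))² = (-16 + (-5*(-⅙) - 17*(-1/12)))² = (-16 + (⅚ + 17/12))² = (-16 + 9/4)² = (-55/4)² = 3025/16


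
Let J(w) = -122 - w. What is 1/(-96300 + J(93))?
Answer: -1/96515 ≈ -1.0361e-5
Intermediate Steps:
1/(-96300 + J(93)) = 1/(-96300 + (-122 - 1*93)) = 1/(-96300 + (-122 - 93)) = 1/(-96300 - 215) = 1/(-96515) = -1/96515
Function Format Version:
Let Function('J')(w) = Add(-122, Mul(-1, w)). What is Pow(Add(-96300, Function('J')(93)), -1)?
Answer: Rational(-1, 96515) ≈ -1.0361e-5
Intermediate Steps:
Pow(Add(-96300, Function('J')(93)), -1) = Pow(Add(-96300, Add(-122, Mul(-1, 93))), -1) = Pow(Add(-96300, Add(-122, -93)), -1) = Pow(Add(-96300, -215), -1) = Pow(-96515, -1) = Rational(-1, 96515)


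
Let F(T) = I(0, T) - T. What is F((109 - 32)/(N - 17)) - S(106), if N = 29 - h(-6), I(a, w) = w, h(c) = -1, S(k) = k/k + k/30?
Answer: -68/15 ≈ -4.5333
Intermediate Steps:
S(k) = 1 + k/30 (S(k) = 1 + k*(1/30) = 1 + k/30)
N = 30 (N = 29 - 1*(-1) = 29 + 1 = 30)
F(T) = 0 (F(T) = T - T = 0)
F((109 - 32)/(N - 17)) - S(106) = 0 - (1 + (1/30)*106) = 0 - (1 + 53/15) = 0 - 1*68/15 = 0 - 68/15 = -68/15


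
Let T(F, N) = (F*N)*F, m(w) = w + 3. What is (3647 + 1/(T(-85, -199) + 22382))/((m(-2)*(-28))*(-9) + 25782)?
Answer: 860323045/6141390227 ≈ 0.14009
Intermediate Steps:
m(w) = 3 + w
T(F, N) = N*F**2
(3647 + 1/(T(-85, -199) + 22382))/((m(-2)*(-28))*(-9) + 25782) = (3647 + 1/(-199*(-85)**2 + 22382))/(((3 - 2)*(-28))*(-9) + 25782) = (3647 + 1/(-199*7225 + 22382))/((1*(-28))*(-9) + 25782) = (3647 + 1/(-1437775 + 22382))/(-28*(-9) + 25782) = (3647 + 1/(-1415393))/(252 + 25782) = (3647 - 1/1415393)/26034 = (5161938270/1415393)*(1/26034) = 860323045/6141390227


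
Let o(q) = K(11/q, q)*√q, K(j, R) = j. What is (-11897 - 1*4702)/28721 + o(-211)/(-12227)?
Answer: -1509/2611 + 11*I*√211/2579897 ≈ -0.57794 + 6.1934e-5*I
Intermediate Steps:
o(q) = 11/√q (o(q) = (11/q)*√q = 11/√q)
(-11897 - 1*4702)/28721 + o(-211)/(-12227) = (-11897 - 1*4702)/28721 + (11/√(-211))/(-12227) = (-11897 - 4702)*(1/28721) + (11*(-I*√211/211))*(-1/12227) = -16599*1/28721 - 11*I*√211/211*(-1/12227) = -1509/2611 + 11*I*√211/2579897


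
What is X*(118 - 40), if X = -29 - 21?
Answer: -3900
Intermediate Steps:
X = -50
X*(118 - 40) = -50*(118 - 40) = -50*78 = -3900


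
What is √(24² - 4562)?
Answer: I*√3986 ≈ 63.135*I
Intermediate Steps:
√(24² - 4562) = √(576 - 4562) = √(-3986) = I*√3986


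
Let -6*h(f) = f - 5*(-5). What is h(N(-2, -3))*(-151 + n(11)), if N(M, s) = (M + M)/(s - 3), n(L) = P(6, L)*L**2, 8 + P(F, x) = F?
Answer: 10087/6 ≈ 1681.2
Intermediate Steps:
P(F, x) = -8 + F
n(L) = -2*L**2 (n(L) = (-8 + 6)*L**2 = -2*L**2)
N(M, s) = 2*M/(-3 + s) (N(M, s) = (2*M)/(-3 + s) = 2*M/(-3 + s))
h(f) = -25/6 - f/6 (h(f) = -(f - 5*(-5))/6 = -(f + 25)/6 = -(25 + f)/6 = -25/6 - f/6)
h(N(-2, -3))*(-151 + n(11)) = (-25/6 - (-2)/(3*(-3 - 3)))*(-151 - 2*11**2) = (-25/6 - (-2)/(3*(-6)))*(-151 - 2*121) = (-25/6 - (-2)*(-1)/(3*6))*(-151 - 242) = (-25/6 - 1/6*2/3)*(-393) = (-25/6 - 1/9)*(-393) = -77/18*(-393) = 10087/6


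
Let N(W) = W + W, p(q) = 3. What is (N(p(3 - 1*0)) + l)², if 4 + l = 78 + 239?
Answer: 101761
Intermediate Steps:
N(W) = 2*W
l = 313 (l = -4 + (78 + 239) = -4 + 317 = 313)
(N(p(3 - 1*0)) + l)² = (2*3 + 313)² = (6 + 313)² = 319² = 101761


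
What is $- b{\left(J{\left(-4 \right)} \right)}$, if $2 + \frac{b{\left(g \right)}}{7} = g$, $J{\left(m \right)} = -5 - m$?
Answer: $21$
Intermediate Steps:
$b{\left(g \right)} = -14 + 7 g$
$- b{\left(J{\left(-4 \right)} \right)} = - (-14 + 7 \left(-5 - -4\right)) = - (-14 + 7 \left(-5 + 4\right)) = - (-14 + 7 \left(-1\right)) = - (-14 - 7) = \left(-1\right) \left(-21\right) = 21$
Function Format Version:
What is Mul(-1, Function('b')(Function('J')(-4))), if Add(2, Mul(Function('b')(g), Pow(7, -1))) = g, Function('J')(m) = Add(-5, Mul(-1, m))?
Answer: 21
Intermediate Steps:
Function('b')(g) = Add(-14, Mul(7, g))
Mul(-1, Function('b')(Function('J')(-4))) = Mul(-1, Add(-14, Mul(7, Add(-5, Mul(-1, -4))))) = Mul(-1, Add(-14, Mul(7, Add(-5, 4)))) = Mul(-1, Add(-14, Mul(7, -1))) = Mul(-1, Add(-14, -7)) = Mul(-1, -21) = 21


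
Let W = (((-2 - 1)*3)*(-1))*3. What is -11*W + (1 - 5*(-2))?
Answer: -286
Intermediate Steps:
W = 27 (W = (-3*3*(-1))*3 = -9*(-1)*3 = 9*3 = 27)
-11*W + (1 - 5*(-2)) = -11*27 + (1 - 5*(-2)) = -297 + (1 + 10) = -297 + 11 = -286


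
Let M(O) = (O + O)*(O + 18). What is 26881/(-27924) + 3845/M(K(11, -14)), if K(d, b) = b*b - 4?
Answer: -34338601/37529856 ≈ -0.91497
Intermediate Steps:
K(d, b) = -4 + b² (K(d, b) = b² - 4 = -4 + b²)
M(O) = 2*O*(18 + O) (M(O) = (2*O)*(18 + O) = 2*O*(18 + O))
26881/(-27924) + 3845/M(K(11, -14)) = 26881/(-27924) + 3845/((2*(-4 + (-14)²)*(18 + (-4 + (-14)²)))) = 26881*(-1/27924) + 3845/((2*(-4 + 196)*(18 + (-4 + 196)))) = -26881/27924 + 3845/((2*192*(18 + 192))) = -26881/27924 + 3845/((2*192*210)) = -26881/27924 + 3845/80640 = -26881/27924 + 3845*(1/80640) = -26881/27924 + 769/16128 = -34338601/37529856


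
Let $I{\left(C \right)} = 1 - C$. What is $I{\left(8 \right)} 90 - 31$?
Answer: $-661$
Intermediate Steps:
$I{\left(8 \right)} 90 - 31 = \left(1 - 8\right) 90 - 31 = \left(-7\right) 90 - 31 = -630 - 31 = -661$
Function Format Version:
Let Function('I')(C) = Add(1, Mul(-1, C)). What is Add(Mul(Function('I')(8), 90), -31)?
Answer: -661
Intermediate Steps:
Add(Mul(Function('I')(8), 90), -31) = Add(Mul(Add(1, Mul(-1, 8)), 90), -31) = Add(Mul(Add(1, -8), 90), -31) = Add(Mul(-7, 90), -31) = Add(-630, -31) = -661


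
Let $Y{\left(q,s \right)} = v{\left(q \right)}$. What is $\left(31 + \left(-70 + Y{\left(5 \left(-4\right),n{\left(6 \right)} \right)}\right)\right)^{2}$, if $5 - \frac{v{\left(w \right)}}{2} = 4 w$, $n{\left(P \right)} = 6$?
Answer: $17161$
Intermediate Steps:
$v{\left(w \right)} = 10 - 8 w$ ($v{\left(w \right)} = 10 - 2 \cdot 4 w = 10 - 8 w$)
$Y{\left(q,s \right)} = 10 - 8 q$
$\left(31 + \left(-70 + Y{\left(5 \left(-4\right),n{\left(6 \right)} \right)}\right)\right)^{2} = \left(31 - \left(60 + 8 \cdot 5 \left(-4\right)\right)\right)^{2} = \left(31 + \left(-70 + \left(10 - -160\right)\right)\right)^{2} = \left(31 + \left(-70 + \left(10 + 160\right)\right)\right)^{2} = \left(31 + \left(-70 + 170\right)\right)^{2} = \left(31 + 100\right)^{2} = 131^{2} = 17161$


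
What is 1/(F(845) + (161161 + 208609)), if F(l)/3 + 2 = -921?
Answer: 1/367001 ≈ 2.7248e-6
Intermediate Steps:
F(l) = -2769 (F(l) = -6 + 3*(-921) = -6 - 2763 = -2769)
1/(F(845) + (161161 + 208609)) = 1/(-2769 + (161161 + 208609)) = 1/(-2769 + 369770) = 1/367001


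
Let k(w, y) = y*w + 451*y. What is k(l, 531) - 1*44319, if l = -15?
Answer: 187197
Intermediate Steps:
k(w, y) = 451*y + w*y (k(w, y) = w*y + 451*y = 451*y + w*y)
k(l, 531) - 1*44319 = 531*(451 - 15) - 1*44319 = 531*436 - 44319 = 231516 - 44319 = 187197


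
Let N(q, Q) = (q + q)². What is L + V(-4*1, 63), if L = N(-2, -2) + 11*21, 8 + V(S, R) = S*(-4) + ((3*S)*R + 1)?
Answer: -500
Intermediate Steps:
N(q, Q) = 4*q² (N(q, Q) = (2*q)² = 4*q²)
V(S, R) = -7 - 4*S + 3*R*S (V(S, R) = -8 + (S*(-4) + ((3*S)*R + 1)) = -8 + (-4*S + (3*R*S + 1)) = -8 + (-4*S + (1 + 3*R*S)) = -8 + (1 - 4*S + 3*R*S) = -7 - 4*S + 3*R*S)
L = 247 (L = 4*(-2)² + 11*21 = 4*4 + 231 = 16 + 231 = 247)
L + V(-4*1, 63) = 247 + (-7 - (-16) + 3*63*(-4*1)) = 247 + (-7 - 4*(-4) + 3*63*(-4)) = 247 + (-7 + 16 - 756) = 247 - 747 = -500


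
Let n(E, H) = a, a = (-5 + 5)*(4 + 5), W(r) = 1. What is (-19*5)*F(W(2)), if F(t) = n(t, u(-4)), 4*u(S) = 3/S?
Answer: 0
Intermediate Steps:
a = 0 (a = 0*9 = 0)
u(S) = 3/(4*S) (u(S) = (3/S)/4 = 3/(4*S))
n(E, H) = 0
F(t) = 0
(-19*5)*F(W(2)) = -19*5*0 = -95*0 = 0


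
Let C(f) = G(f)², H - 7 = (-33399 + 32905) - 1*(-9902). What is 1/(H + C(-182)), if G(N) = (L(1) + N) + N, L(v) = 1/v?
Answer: 1/141184 ≈ 7.0830e-6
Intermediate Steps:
G(N) = 1 + 2*N (G(N) = (1/1 + N) + N = (1 + N) + N = 1 + 2*N)
H = 9415 (H = 7 + ((-33399 + 32905) - 1*(-9902)) = 7 + (-494 + 9902) = 7 + 9408 = 9415)
C(f) = (1 + 2*f)²
1/(H + C(-182)) = 1/(9415 + (1 + 2*(-182))²) = 1/(9415 + (1 - 364)²) = 1/(9415 + (-363)²) = 1/(9415 + 131769) = 1/141184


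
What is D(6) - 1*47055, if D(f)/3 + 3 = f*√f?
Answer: -47064 + 18*√6 ≈ -47020.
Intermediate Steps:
D(f) = -9 + 3*f^(3/2) (D(f) = -9 + 3*(f*√f) = -9 + 3*f^(3/2))
D(6) - 1*47055 = (-9 + 3*6^(3/2)) - 1*47055 = (-9 + 3*(6*√6)) - 47055 = (-9 + 18*√6) - 47055 = -47064 + 18*√6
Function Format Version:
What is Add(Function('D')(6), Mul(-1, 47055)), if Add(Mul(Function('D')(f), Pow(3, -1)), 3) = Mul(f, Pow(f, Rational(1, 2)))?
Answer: Add(-47064, Mul(18, Pow(6, Rational(1, 2)))) ≈ -47020.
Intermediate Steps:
Function('D')(f) = Add(-9, Mul(3, Pow(f, Rational(3, 2)))) (Function('D')(f) = Add(-9, Mul(3, Mul(f, Pow(f, Rational(1, 2))))) = Add(-9, Mul(3, Pow(f, Rational(3, 2)))))
Add(Function('D')(6), Mul(-1, 47055)) = Add(Add(-9, Mul(3, Pow(6, Rational(3, 2)))), Mul(-1, 47055)) = Add(Add(-9, Mul(3, Mul(6, Pow(6, Rational(1, 2))))), -47055) = Add(Add(-9, Mul(18, Pow(6, Rational(1, 2)))), -47055) = Add(-47064, Mul(18, Pow(6, Rational(1, 2))))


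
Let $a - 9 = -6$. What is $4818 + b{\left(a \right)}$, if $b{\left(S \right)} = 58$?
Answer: $4876$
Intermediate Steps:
$a = 3$ ($a = 9 - 6 = 3$)
$4818 + b{\left(a \right)} = 4818 + 58 = 4876$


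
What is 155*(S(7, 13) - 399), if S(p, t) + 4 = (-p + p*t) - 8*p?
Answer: -58125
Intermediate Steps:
S(p, t) = -4 - 9*p + p*t (S(p, t) = -4 + ((-p + p*t) - 8*p) = -4 + (-9*p + p*t) = -4 - 9*p + p*t)
155*(S(7, 13) - 399) = 155*((-4 - 9*7 + 7*13) - 399) = 155*((-4 - 63 + 91) - 399) = 155*(24 - 399) = 155*(-375) = -58125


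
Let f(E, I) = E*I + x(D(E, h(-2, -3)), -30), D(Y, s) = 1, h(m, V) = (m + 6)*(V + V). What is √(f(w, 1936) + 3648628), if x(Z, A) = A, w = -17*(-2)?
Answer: √3714422 ≈ 1927.3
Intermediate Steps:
w = 34
h(m, V) = 2*V*(6 + m) (h(m, V) = (6 + m)*(2*V) = 2*V*(6 + m))
f(E, I) = -30 + E*I (f(E, I) = E*I - 30 = -30 + E*I)
√(f(w, 1936) + 3648628) = √((-30 + 34*1936) + 3648628) = √((-30 + 65824) + 3648628) = √(65794 + 3648628) = √3714422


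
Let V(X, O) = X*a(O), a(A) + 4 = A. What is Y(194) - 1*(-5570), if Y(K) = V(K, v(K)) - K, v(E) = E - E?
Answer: 4600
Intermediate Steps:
a(A) = -4 + A
v(E) = 0
V(X, O) = X*(-4 + O)
Y(K) = -5*K (Y(K) = K*(-4 + 0) - K = K*(-4) - K = -4*K - K = -5*K)
Y(194) - 1*(-5570) = -5*194 - 1*(-5570) = -970 + 5570 = 4600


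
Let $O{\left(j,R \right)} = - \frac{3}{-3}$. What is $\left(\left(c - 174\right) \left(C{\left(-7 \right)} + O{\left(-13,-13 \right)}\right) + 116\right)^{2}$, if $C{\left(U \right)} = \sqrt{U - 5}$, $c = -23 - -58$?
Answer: $-231323 + 12788 i \sqrt{3} \approx -2.3132 \cdot 10^{5} + 22149.0 i$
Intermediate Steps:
$O{\left(j,R \right)} = 1$ ($O{\left(j,R \right)} = \left(-3\right) \left(- \frac{1}{3}\right) = 1$)
$c = 35$ ($c = -23 + 58 = 35$)
$C{\left(U \right)} = \sqrt{-5 + U}$
$\left(\left(c - 174\right) \left(C{\left(-7 \right)} + O{\left(-13,-13 \right)}\right) + 116\right)^{2} = \left(\left(35 - 174\right) \left(\sqrt{-5 - 7} + 1\right) + 116\right)^{2} = \left(- 139 \left(\sqrt{-12} + 1\right) + 116\right)^{2} = \left(- 139 \left(2 i \sqrt{3} + 1\right) + 116\right)^{2} = \left(- 139 \left(1 + 2 i \sqrt{3}\right) + 116\right)^{2} = \left(\left(-139 - 278 i \sqrt{3}\right) + 116\right)^{2} = \left(-23 - 278 i \sqrt{3}\right)^{2}$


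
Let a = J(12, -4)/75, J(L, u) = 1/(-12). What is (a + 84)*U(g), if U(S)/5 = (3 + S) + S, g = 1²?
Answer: 75599/36 ≈ 2100.0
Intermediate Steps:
g = 1
J(L, u) = -1/12
U(S) = 15 + 10*S (U(S) = 5*((3 + S) + S) = 5*(3 + 2*S) = 15 + 10*S)
a = -1/900 (a = -1/12/75 = -1/12*1/75 = -1/900 ≈ -0.0011111)
(a + 84)*U(g) = (-1/900 + 84)*(15 + 10*1) = 75599*(15 + 10)/900 = (75599/900)*25 = 75599/36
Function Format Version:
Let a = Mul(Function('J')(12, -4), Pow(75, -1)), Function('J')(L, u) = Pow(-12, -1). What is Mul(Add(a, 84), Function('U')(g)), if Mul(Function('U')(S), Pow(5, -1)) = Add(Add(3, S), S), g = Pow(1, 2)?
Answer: Rational(75599, 36) ≈ 2100.0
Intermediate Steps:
g = 1
Function('J')(L, u) = Rational(-1, 12)
Function('U')(S) = Add(15, Mul(10, S)) (Function('U')(S) = Mul(5, Add(Add(3, S), S)) = Mul(5, Add(3, Mul(2, S))) = Add(15, Mul(10, S)))
a = Rational(-1, 900) (a = Mul(Rational(-1, 12), Pow(75, -1)) = Mul(Rational(-1, 12), Rational(1, 75)) = Rational(-1, 900) ≈ -0.0011111)
Mul(Add(a, 84), Function('U')(g)) = Mul(Add(Rational(-1, 900), 84), Add(15, Mul(10, 1))) = Mul(Rational(75599, 900), Add(15, 10)) = Mul(Rational(75599, 900), 25) = Rational(75599, 36)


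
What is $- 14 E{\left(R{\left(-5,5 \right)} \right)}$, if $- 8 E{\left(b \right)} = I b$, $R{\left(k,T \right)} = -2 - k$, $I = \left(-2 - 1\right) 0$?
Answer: $0$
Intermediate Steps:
$I = 0$ ($I = \left(-3\right) 0 = 0$)
$E{\left(b \right)} = 0$ ($E{\left(b \right)} = - \frac{0 b}{8} = \left(- \frac{1}{8}\right) 0 = 0$)
$- 14 E{\left(R{\left(-5,5 \right)} \right)} = \left(-14\right) 0 = 0$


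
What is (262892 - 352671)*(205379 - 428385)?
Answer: 20021255674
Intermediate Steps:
(262892 - 352671)*(205379 - 428385) = -89779*(-223006) = 20021255674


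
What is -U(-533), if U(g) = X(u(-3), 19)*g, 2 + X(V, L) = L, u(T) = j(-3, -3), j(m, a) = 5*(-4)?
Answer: 9061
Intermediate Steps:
j(m, a) = -20
u(T) = -20
X(V, L) = -2 + L
U(g) = 17*g (U(g) = (-2 + 19)*g = 17*g)
-U(-533) = -17*(-533) = -1*(-9061) = 9061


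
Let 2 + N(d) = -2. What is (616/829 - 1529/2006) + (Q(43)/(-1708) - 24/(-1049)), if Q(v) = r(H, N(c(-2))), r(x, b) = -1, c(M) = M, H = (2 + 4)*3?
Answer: 6428329097/1489768606004 ≈ 0.0043150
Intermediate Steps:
H = 18 (H = 6*3 = 18)
N(d) = -4 (N(d) = -2 - 2 = -4)
Q(v) = -1
(616/829 - 1529/2006) + (Q(43)/(-1708) - 24/(-1049)) = (616/829 - 1529/2006) + (-1/(-1708) - 24/(-1049)) = (616*(1/829) - 1529*1/2006) + (-1*(-1/1708) - 24*(-1/1049)) = (616/829 - 1529/2006) + (1/1708 + 24/1049) = -31845/1662974 + 42041/1791692 = 6428329097/1489768606004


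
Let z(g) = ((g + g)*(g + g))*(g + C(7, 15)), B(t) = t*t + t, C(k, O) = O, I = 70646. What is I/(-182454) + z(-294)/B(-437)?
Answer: -2201680395647/4345415691 ≈ -506.67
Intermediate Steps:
B(t) = t + t² (B(t) = t² + t = t + t²)
z(g) = 4*g²*(15 + g) (z(g) = ((g + g)*(g + g))*(g + 15) = ((2*g)*(2*g))*(15 + g) = (4*g²)*(15 + g) = 4*g²*(15 + g))
I/(-182454) + z(-294)/B(-437) = 70646/(-182454) + (4*(-294)²*(15 - 294))/((-437*(1 - 437))) = 70646*(-1/182454) + (4*86436*(-279))/((-437*(-436))) = -35323/91227 - 96462576/190532 = -35323/91227 - 96462576*1/190532 = -35323/91227 - 24115644/47633 = -2201680395647/4345415691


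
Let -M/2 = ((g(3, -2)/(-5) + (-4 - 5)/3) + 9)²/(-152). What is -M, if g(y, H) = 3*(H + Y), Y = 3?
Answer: -729/1900 ≈ -0.38368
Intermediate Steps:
g(y, H) = 9 + 3*H (g(y, H) = 3*(H + 3) = 3*(3 + H) = 9 + 3*H)
M = 729/1900 (M = -2*(((9 + 3*(-2))/(-5) + (-4 - 5)/3) + 9)²/(-152) = -2*(((9 - 6)*(-⅕) - 9*⅓) + 9)²*(-1)/152 = -2*((3*(-⅕) - 3) + 9)²*(-1)/152 = -2*((-⅗ - 3) + 9)²*(-1)/152 = -2*(-18/5 + 9)²*(-1)/152 = -2*(27/5)²*(-1)/152 = -1458*(-1)/(25*152) = -2*(-729/3800) = 729/1900 ≈ 0.38368)
-M = -1*729/1900 = -729/1900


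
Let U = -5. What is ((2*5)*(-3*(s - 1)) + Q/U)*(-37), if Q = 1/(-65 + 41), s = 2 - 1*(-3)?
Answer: 532763/120 ≈ 4439.7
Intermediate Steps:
s = 5 (s = 2 + 3 = 5)
Q = -1/24 (Q = 1/(-24) = -1/24 ≈ -0.041667)
((2*5)*(-3*(s - 1)) + Q/U)*(-37) = ((2*5)*(-3*(5 - 1)) - 1/24/(-5))*(-37) = (10*(-3*4) - 1/24*(-⅕))*(-37) = (10*(-12) + 1/120)*(-37) = (-120 + 1/120)*(-37) = -14399/120*(-37) = 532763/120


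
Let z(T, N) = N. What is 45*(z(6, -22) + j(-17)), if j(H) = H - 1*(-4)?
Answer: -1575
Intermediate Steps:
j(H) = 4 + H (j(H) = H + 4 = 4 + H)
45*(z(6, -22) + j(-17)) = 45*(-22 + (4 - 17)) = 45*(-22 - 13) = 45*(-35) = -1575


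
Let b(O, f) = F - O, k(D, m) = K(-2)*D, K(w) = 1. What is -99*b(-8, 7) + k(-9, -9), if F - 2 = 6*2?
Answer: -2187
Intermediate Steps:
F = 14 (F = 2 + 6*2 = 2 + 12 = 14)
k(D, m) = D (k(D, m) = 1*D = D)
b(O, f) = 14 - O
-99*b(-8, 7) + k(-9, -9) = -99*(14 - 1*(-8)) - 9 = -99*(14 + 8) - 9 = -99*22 - 9 = -2178 - 9 = -2187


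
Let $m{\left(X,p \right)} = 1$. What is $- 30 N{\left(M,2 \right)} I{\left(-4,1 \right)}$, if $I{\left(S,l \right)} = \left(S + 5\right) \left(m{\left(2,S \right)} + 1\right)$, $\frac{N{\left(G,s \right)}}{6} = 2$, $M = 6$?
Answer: $-720$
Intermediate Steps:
$N{\left(G,s \right)} = 12$ ($N{\left(G,s \right)} = 6 \cdot 2 = 12$)
$I{\left(S,l \right)} = 10 + 2 S$ ($I{\left(S,l \right)} = \left(S + 5\right) \left(1 + 1\right) = \left(5 + S\right) 2 = 10 + 2 S$)
$- 30 N{\left(M,2 \right)} I{\left(-4,1 \right)} = \left(-30\right) 12 \left(10 + 2 \left(-4\right)\right) = - 360 \left(10 - 8\right) = \left(-360\right) 2 = -720$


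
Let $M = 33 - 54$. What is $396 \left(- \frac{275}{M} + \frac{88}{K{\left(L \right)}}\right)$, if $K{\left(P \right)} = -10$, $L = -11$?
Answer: $\frac{59532}{35} \approx 1700.9$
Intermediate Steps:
$M = -21$
$396 \left(- \frac{275}{M} + \frac{88}{K{\left(L \right)}}\right) = 396 \left(- \frac{275}{-21} + \frac{88}{-10}\right) = 396 \left(\left(-275\right) \left(- \frac{1}{21}\right) + 88 \left(- \frac{1}{10}\right)\right) = 396 \left(\frac{275}{21} - \frac{44}{5}\right) = 396 \cdot \frac{451}{105} = \frac{59532}{35}$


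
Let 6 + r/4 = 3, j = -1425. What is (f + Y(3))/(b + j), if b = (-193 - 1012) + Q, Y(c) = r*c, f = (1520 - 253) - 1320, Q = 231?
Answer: 89/2399 ≈ 0.037099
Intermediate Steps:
r = -12 (r = -24 + 4*3 = -24 + 12 = -12)
f = -53 (f = 1267 - 1320 = -53)
Y(c) = -12*c
b = -974 (b = (-193 - 1012) + 231 = -1205 + 231 = -974)
(f + Y(3))/(b + j) = (-53 - 12*3)/(-974 - 1425) = (-53 - 36)/(-2399) = -89*(-1/2399) = 89/2399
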